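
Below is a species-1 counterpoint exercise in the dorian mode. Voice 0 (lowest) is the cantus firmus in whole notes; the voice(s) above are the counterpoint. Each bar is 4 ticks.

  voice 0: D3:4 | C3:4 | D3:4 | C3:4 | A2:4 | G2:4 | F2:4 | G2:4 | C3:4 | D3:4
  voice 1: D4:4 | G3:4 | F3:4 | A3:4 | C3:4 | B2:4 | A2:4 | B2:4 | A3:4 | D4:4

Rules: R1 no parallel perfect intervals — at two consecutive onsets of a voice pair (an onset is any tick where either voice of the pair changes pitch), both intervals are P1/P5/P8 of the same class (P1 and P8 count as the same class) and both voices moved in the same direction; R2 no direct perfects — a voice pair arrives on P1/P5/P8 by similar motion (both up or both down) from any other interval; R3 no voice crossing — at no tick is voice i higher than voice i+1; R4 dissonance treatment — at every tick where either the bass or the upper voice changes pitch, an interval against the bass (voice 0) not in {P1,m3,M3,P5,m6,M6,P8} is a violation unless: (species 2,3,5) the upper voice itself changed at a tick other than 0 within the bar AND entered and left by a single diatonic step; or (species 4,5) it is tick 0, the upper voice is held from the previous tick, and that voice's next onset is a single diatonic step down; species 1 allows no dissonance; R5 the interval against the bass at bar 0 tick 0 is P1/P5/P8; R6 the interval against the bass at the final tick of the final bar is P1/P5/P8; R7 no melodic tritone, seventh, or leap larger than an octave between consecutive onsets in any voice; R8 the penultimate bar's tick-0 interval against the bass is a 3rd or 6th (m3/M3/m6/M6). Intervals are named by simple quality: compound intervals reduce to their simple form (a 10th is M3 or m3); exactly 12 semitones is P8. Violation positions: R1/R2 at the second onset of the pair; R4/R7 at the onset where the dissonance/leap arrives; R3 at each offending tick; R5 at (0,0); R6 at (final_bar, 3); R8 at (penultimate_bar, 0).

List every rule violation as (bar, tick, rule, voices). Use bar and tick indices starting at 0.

bar 0: v0=D3 v1=D4 downbeat P8
bar 1: v0=C3 v1=G3 downbeat P5
bar 2: v0=D3 v1=F3 downbeat m3
bar 3: v0=C3 v1=A3 downbeat M6
bar 4: v0=A2 v1=C3 downbeat m3
bar 5: v0=G2 v1=B2 downbeat M3
bar 6: v0=F2 v1=A2 downbeat M3
bar 7: v0=G2 v1=B2 downbeat M3
bar 8: v0=C3 v1=A3 downbeat M6
bar 9: v0=D3 v1=D4 downbeat P8
  -> R2 @ bar 1 tick 0 v(0, 1): D3/D4 P8 -> C3/G3 P5 similar
  -> R7 @ bar 8 tick 0 v(1,): B2->A3 leap 10st
  -> R2 @ bar 9 tick 0 v(0, 1): C3/A3 M6 -> D3/D4 P8 similar

(1, 0, R2, (0, 1))
(8, 0, R7, (1,))
(9, 0, R2, (0, 1))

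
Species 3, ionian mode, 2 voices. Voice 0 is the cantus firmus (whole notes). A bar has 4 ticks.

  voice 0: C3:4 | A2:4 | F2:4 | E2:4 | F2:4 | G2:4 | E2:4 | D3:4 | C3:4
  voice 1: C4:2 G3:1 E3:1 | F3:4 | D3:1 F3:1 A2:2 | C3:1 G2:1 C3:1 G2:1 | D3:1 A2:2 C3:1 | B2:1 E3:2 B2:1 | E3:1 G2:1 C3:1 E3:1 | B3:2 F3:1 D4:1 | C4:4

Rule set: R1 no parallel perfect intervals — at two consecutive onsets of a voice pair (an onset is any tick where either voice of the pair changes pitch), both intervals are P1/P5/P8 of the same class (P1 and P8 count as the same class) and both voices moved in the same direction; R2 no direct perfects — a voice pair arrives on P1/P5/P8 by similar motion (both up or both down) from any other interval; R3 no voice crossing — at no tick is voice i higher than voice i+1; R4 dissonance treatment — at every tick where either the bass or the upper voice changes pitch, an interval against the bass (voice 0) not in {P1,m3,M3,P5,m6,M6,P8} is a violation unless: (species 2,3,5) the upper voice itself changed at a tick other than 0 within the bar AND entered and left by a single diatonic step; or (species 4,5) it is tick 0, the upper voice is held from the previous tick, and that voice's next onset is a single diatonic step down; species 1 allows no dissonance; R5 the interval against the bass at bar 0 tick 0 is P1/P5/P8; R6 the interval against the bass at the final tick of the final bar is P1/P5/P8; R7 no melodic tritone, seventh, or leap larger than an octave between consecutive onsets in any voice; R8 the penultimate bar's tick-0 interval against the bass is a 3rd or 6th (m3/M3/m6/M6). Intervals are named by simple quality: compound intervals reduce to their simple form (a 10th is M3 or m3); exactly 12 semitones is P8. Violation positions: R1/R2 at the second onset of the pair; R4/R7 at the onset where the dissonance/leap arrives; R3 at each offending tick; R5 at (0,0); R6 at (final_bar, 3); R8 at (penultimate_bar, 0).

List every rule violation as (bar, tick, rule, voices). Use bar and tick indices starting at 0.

bar 0: v0=C3 v1=C4 downbeat P8
bar 1: v0=A2 v1=F3 downbeat m6
bar 2: v0=F2 v1=D3 downbeat M6
bar 3: v0=E2 v1=C3 downbeat m6
bar 4: v0=F2 v1=D3 downbeat M6
bar 5: v0=G2 v1=B2 downbeat M3
bar 6: v0=E2 v1=E3 downbeat P8
bar 7: v0=D3 v1=B3 downbeat M6
bar 8: v0=C3 v1=C4 downbeat P8
  -> R7 @ bar 7 tick 0 v(0,): E2->D3 leap 10st
  -> R7 @ bar 7 tick 2 v(1,): B3->F3 leap 6st
  -> R1 @ bar 8 tick 0 v(0, 1): D3/D4 P8 -> C3/C4 P8 similar

(7, 0, R7, (0,))
(7, 2, R7, (1,))
(8, 0, R1, (0, 1))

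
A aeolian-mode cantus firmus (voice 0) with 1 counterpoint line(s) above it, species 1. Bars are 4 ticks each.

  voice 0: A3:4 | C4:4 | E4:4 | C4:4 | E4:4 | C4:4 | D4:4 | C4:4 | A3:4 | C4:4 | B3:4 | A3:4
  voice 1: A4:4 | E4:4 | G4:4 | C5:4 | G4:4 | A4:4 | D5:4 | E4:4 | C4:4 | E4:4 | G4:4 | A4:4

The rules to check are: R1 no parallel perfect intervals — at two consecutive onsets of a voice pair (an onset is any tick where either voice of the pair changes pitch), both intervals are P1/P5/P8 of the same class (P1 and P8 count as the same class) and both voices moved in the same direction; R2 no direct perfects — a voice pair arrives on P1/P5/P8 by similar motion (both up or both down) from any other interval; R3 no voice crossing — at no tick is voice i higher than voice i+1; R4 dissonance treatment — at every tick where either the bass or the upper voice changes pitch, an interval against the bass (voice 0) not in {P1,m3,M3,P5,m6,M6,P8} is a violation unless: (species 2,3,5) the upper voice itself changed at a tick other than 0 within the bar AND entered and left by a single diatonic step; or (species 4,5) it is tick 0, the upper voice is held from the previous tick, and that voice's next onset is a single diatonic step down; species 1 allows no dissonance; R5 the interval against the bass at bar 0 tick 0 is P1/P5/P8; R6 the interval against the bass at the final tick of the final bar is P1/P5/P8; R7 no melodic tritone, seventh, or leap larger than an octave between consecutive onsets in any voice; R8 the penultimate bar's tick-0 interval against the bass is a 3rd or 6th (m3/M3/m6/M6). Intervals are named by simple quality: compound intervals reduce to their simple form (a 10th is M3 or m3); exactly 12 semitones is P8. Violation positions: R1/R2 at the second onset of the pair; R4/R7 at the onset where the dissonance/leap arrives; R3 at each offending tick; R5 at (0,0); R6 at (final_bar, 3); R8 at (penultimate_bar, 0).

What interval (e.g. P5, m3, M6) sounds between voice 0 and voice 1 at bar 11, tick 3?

voice 0=A3 voice 1=A4 -> P8

P8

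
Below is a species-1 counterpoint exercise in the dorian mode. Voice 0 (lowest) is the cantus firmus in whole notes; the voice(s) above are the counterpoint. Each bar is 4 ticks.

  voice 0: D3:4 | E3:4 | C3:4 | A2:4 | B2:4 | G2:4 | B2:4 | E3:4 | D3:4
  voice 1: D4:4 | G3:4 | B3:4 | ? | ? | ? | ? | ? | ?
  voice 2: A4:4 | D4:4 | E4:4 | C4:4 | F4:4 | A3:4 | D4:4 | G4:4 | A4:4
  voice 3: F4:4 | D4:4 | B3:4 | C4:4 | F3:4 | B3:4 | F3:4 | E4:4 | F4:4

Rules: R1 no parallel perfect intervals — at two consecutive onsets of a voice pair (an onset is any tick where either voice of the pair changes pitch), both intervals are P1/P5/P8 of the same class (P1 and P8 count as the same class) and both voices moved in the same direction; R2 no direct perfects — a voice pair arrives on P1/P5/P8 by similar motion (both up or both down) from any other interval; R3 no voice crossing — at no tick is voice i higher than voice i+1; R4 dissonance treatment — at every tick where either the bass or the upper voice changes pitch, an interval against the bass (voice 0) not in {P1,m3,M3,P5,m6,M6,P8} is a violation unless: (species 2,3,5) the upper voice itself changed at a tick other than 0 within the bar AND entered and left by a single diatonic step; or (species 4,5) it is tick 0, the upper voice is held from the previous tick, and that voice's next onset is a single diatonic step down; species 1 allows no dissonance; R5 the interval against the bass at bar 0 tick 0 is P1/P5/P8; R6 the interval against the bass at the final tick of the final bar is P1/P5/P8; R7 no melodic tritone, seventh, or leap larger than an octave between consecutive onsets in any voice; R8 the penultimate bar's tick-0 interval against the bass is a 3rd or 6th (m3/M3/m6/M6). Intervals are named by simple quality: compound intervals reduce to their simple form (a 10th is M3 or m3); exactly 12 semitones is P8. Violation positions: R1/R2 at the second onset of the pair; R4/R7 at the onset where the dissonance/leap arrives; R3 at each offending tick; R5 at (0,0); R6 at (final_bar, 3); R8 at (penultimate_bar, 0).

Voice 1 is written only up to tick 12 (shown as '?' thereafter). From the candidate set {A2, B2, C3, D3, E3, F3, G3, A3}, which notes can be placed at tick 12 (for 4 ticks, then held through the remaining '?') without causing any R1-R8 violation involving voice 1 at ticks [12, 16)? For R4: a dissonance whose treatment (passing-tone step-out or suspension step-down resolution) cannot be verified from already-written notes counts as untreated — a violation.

A2: violates R2,R7
B2: violates R4
C3: violates R2,R7
D3: violates R4
E3: violates R2
F3: violates R2,R7
G3: violates R4
A3: violates R2

{}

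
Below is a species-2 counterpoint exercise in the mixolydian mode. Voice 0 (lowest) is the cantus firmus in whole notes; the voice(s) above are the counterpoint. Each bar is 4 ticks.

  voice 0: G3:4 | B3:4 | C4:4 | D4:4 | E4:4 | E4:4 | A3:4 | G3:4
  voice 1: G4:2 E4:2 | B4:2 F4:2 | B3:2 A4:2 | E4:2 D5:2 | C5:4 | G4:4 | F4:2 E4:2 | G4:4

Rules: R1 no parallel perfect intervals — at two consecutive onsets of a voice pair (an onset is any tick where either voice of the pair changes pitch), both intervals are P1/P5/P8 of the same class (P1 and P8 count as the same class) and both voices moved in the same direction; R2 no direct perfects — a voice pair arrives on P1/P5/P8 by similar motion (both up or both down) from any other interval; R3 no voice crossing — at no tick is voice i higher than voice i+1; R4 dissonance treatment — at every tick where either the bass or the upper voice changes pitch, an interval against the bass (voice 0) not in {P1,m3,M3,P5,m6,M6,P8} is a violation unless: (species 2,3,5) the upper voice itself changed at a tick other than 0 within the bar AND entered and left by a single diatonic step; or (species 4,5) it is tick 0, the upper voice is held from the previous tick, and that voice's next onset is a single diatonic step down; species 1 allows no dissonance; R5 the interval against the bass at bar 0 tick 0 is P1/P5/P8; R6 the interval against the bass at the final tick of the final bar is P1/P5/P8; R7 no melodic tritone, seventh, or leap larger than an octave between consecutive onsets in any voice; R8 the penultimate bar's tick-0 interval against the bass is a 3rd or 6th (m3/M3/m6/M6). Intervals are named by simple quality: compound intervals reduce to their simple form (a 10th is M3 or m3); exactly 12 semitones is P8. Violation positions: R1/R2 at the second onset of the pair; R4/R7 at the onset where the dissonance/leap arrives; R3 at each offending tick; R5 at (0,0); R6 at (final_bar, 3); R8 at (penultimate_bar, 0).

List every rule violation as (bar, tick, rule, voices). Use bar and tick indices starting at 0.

bar 0: v0=G3 v1=G4 downbeat P8
bar 1: v0=B3 v1=B4 downbeat P8
bar 2: v0=C4 v1=B3 downbeat m2
bar 3: v0=D4 v1=E4 downbeat M2
bar 4: v0=E4 v1=C5 downbeat m6
bar 5: v0=E4 v1=G4 downbeat m3
bar 6: v0=A3 v1=F4 downbeat m6
bar 7: v0=G3 v1=G4 downbeat P8
  -> R2 @ bar 1 tick 0 v(0, 1): G3/E4 M6 -> B3/B4 P8 similar
  -> R4 @ bar 1 tick 2 v(0, 1): B3/F4 TT untreated
  -> R7 @ bar 1 tick 2 v(1,): B4->F4 leap 6st
  -> R3 @ bar 2 tick 0 v(0, 1): C4 above B3
  -> R4 @ bar 2 tick 0 v(0, 1): C4/B3 m2 untreated
  -> R7 @ bar 2 tick 0 v(1,): F4->B3 leap 6st
  -> R3 @ bar 2 tick 1 v(0, 1): C4 above B3
  -> R7 @ bar 2 tick 2 v(1,): B3->A4 leap 10st
  -> R4 @ bar 3 tick 0 v(0, 1): D4/E4 M2 untreated
  -> R7 @ bar 3 tick 2 v(1,): E4->D5 leap 10st

(1, 0, R2, (0, 1))
(1, 2, R4, (0, 1))
(1, 2, R7, (1,))
(2, 0, R3, (0, 1))
(2, 0, R4, (0, 1))
(2, 0, R7, (1,))
(2, 1, R3, (0, 1))
(2, 2, R7, (1,))
(3, 0, R4, (0, 1))
(3, 2, R7, (1,))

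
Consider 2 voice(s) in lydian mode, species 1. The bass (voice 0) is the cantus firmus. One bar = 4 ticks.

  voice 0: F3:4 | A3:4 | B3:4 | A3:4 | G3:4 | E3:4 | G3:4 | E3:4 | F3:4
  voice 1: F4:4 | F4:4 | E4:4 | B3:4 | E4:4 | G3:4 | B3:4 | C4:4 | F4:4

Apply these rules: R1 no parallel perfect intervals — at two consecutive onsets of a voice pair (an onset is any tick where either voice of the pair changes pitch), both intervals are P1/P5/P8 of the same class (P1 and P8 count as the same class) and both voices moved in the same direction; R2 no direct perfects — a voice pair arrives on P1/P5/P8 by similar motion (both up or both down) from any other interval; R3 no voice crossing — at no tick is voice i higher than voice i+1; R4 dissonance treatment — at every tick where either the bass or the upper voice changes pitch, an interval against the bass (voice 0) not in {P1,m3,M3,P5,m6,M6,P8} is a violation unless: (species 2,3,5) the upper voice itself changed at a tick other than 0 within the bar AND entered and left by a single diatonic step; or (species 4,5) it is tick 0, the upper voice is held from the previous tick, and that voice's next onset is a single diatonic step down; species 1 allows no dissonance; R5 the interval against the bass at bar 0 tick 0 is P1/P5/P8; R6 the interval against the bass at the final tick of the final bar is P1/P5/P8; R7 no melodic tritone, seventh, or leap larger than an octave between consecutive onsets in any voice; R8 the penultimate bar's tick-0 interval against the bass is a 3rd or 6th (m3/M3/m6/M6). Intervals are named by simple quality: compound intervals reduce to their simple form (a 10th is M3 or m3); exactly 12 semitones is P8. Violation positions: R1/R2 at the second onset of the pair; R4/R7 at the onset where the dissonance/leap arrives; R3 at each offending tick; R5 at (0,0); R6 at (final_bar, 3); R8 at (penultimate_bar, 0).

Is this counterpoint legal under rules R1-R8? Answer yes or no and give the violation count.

No (3 violations)

bar 0: v0=F3 v1=F4 (P8)
bar 1: v0=A3 v1=F4 (m6)
bar 2: v0=B3 v1=E4 (P4)
bar 3: v0=A3 v1=B3 (M2)
bar 4: v0=G3 v1=E4 (M6)
bar 5: v0=E3 v1=G3 (m3)
bar 6: v0=G3 v1=B3 (M3)
bar 7: v0=E3 v1=C4 (m6)
bar 8: v0=F3 v1=F4 (P8)
  R4 @ bar2.0: B3/E4 P4 untreated
  R4 @ bar3.0: A3/B3 M2 untreated
  R2 @ bar8.0: E3/C4 m6 -> F3/F4 P8 similar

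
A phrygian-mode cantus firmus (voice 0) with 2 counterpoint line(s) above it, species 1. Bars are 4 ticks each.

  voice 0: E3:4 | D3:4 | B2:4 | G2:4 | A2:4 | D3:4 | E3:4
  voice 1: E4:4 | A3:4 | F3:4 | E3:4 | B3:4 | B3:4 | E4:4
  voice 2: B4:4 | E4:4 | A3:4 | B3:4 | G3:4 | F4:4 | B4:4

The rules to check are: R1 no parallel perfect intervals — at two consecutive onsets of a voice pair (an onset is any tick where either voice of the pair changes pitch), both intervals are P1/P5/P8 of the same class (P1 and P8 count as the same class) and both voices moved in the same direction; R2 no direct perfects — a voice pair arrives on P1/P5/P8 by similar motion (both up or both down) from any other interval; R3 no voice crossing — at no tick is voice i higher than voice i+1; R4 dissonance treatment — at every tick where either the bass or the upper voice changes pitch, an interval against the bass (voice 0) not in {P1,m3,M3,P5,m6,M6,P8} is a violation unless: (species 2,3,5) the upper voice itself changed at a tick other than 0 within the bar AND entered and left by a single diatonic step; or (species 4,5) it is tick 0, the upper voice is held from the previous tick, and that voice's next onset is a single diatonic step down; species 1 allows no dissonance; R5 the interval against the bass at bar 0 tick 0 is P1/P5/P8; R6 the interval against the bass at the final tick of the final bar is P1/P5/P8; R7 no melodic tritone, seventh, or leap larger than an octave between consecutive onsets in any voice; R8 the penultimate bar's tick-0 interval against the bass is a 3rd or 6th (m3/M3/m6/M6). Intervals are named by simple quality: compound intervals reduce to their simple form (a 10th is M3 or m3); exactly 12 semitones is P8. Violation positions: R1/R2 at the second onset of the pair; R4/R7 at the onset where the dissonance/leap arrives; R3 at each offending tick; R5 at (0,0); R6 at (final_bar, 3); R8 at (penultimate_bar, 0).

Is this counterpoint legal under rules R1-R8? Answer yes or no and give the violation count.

No (16 violations)

bar 0: v0=E3 v1=E4 v2=B4 (P5)
bar 1: v0=D3 v1=A3 v2=E4 (M2)
bar 2: v0=B2 v1=F3 v2=A3 (m7)
bar 3: v0=G2 v1=E3 v2=B3 (M3)
bar 4: v0=A2 v1=B3 v2=G3 (m7)
bar 5: v0=D3 v1=B3 v2=F4 (m3)
bar 6: v0=E3 v1=E4 v2=B4 (P5)
  R1 @ bar1.0: E4/B4 P5 -> A3/E4 P5 similar
  R2 @ bar1.0: E3/E4 P8 -> D3/A3 P5 similar
  R4 @ bar1.0: D3/E4 M2 untreated
  R4 @ bar2.0: B2/F3 TT untreated
  R4 @ bar2.0: B2/A3 m7 untreated
  R3 @ bar4.0: B3 above G3
  R4 @ bar4.0: A2/B3 M2 untreated
  R4 @ bar4.0: A2/G3 m7 untreated
  R3 @ bar4.1: B3 above G3
  R3 @ bar4.2: B3 above G3
  R3 @ bar4.3: B3 above G3
  R7 @ bar5.0: G3->F4 leap 10st
  R2 @ bar6.0: D3/B3 M6 -> E3/E4 P8 similar
  R2 @ bar6.0: D3/F4 m3 -> E3/B4 P5 similar
  R2 @ bar6.0: B3/F4 TT -> E4/B4 P5 similar
  R7 @ bar6.0: F4->B4 leap 6st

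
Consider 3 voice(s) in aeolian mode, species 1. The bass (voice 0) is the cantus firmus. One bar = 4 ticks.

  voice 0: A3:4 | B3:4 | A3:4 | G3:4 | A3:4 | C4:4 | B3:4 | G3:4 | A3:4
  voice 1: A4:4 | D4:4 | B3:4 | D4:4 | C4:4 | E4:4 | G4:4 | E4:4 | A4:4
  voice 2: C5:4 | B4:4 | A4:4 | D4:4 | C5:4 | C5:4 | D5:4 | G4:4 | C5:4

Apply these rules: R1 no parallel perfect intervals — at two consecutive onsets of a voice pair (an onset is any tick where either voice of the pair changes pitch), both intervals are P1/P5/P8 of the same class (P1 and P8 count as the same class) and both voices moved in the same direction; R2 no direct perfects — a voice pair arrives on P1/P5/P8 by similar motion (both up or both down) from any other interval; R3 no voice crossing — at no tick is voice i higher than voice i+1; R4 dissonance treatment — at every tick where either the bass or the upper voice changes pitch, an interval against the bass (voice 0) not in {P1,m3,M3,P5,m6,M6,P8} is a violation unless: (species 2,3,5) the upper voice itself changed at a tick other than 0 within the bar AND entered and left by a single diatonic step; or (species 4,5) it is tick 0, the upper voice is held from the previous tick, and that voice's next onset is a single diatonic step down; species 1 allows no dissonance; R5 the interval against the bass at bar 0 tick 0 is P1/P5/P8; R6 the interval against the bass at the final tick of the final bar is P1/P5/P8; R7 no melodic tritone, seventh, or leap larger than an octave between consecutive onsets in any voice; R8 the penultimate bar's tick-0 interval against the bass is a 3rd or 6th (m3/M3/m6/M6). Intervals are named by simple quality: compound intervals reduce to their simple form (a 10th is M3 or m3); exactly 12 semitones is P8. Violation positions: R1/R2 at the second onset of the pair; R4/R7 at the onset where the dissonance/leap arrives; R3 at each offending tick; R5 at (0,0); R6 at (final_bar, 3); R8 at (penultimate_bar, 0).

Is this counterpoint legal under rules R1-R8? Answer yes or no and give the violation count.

bar 0: v0=A3 v1=A4 v2=C5 (m3)
bar 1: v0=B3 v1=D4 v2=B4 (P8)
bar 2: v0=A3 v1=B3 v2=A4 (P8)
bar 3: v0=G3 v1=D4 v2=D4 (P5)
bar 4: v0=A3 v1=C4 v2=C5 (m3)
bar 5: v0=C4 v1=E4 v2=C5 (P8)
bar 6: v0=B3 v1=G4 v2=D5 (m3)
bar 7: v0=G3 v1=E4 v2=G4 (P8)
bar 8: v0=A3 v1=A4 v2=C5 (m3)
  R5 @ bar0.0: opens on m3
  R1 @ bar2.0: B3/B4 P8 -> A3/A4 P8 similar
  R4 @ bar2.0: A3/B3 M2 untreated
  R2 @ bar3.0: A3/A4 P8 -> G3/D4 P5 similar
  R7 @ bar4.0: D4->C5 leap 10st
  R2 @ bar6.0: E4/C5 m6 -> G4/D5 P5 similar
  R2 @ bar7.0: B3/D5 m3 -> G3/G4 P8 similar
  R8 @ bar7.0: penult P8 not 3rd/6th
  R2 @ bar8.0: G3/E4 M6 -> A3/A4 P8 similar
  R6 @ bar8.3: closes on m3

No (10 violations)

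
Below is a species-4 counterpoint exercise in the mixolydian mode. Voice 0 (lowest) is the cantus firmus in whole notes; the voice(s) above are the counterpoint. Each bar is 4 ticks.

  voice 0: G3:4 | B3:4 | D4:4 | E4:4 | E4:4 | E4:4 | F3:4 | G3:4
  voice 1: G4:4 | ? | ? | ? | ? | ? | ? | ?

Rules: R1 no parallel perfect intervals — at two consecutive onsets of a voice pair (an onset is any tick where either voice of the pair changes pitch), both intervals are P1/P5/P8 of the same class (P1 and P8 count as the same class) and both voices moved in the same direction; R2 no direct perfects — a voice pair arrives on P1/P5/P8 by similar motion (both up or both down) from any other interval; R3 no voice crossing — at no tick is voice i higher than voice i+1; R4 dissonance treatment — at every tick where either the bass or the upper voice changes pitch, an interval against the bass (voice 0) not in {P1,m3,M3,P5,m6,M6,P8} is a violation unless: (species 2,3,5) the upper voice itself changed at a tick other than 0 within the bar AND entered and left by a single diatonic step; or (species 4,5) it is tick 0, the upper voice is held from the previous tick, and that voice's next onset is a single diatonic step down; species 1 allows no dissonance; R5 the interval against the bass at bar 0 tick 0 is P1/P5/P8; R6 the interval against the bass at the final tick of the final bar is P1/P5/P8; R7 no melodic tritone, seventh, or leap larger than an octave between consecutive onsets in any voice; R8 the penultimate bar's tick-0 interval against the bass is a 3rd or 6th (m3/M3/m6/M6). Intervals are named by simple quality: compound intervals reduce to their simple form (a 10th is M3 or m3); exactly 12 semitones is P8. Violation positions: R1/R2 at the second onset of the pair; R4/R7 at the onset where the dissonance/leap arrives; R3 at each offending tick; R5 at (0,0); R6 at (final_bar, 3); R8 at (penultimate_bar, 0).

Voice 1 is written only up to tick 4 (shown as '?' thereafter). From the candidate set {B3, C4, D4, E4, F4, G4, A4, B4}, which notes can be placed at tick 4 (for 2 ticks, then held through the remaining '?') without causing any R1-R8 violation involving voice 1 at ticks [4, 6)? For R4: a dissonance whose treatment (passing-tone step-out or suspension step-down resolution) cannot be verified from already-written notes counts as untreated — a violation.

{B3, D4, G4}

B3: legal
C4: violates R4
D4: legal
E4: violates R4
F4: violates R4
G4: legal
A4: violates R4
B4: violates R1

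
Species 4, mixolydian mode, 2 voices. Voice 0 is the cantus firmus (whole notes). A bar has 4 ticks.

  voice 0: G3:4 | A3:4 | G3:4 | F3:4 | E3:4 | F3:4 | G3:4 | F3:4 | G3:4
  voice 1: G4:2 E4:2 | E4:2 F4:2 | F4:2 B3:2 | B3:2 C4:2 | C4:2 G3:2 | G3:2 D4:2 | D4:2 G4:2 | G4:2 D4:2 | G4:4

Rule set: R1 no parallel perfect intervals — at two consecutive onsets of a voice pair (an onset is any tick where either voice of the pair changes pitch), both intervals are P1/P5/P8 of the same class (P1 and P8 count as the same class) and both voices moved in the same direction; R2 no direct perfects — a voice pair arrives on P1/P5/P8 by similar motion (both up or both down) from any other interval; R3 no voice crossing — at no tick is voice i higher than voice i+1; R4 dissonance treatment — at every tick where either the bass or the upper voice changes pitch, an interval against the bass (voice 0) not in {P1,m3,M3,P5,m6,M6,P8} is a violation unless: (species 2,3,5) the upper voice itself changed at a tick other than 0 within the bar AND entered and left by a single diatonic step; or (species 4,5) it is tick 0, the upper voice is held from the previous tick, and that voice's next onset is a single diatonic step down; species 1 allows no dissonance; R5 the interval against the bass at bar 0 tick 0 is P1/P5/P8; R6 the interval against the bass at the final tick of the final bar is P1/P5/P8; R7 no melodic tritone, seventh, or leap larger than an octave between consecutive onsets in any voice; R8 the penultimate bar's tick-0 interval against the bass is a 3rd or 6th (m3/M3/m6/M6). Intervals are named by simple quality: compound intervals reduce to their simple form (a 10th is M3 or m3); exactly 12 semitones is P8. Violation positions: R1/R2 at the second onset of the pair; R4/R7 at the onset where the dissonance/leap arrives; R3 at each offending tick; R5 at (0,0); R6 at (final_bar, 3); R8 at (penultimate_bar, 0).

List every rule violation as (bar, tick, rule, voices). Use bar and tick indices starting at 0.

bar 0: v0=G3 v1=G4 downbeat P8
bar 1: v0=A3 v1=E4 downbeat P5
bar 2: v0=G3 v1=F4 downbeat m7
bar 3: v0=F3 v1=B3 downbeat TT
bar 4: v0=E3 v1=C4 downbeat m6
bar 5: v0=F3 v1=G3 downbeat M2
bar 6: v0=G3 v1=D4 downbeat P5
bar 7: v0=F3 v1=G4 downbeat M2
bar 8: v0=G3 v1=G4 downbeat P8
  -> R4 @ bar 2 tick 0 v(0, 1): G3/F4 m7 untreated
  -> R7 @ bar 2 tick 2 v(1,): F4->B3 leap 6st
  -> R4 @ bar 3 tick 0 v(0, 1): F3/B3 TT untreated
  -> R4 @ bar 5 tick 0 v(0, 1): F3/G3 M2 untreated
  -> R4 @ bar 7 tick 0 v(0, 1): F3/G4 M2 untreated
  -> R8 @ bar 7 tick 0 v(0, 1): penult M2 not 3rd/6th
  -> R2 @ bar 8 tick 0 v(0, 1): F3/D4 M6 -> G3/G4 P8 similar

(2, 0, R4, (0, 1))
(2, 2, R7, (1,))
(3, 0, R4, (0, 1))
(5, 0, R4, (0, 1))
(7, 0, R4, (0, 1))
(7, 0, R8, (0, 1))
(8, 0, R2, (0, 1))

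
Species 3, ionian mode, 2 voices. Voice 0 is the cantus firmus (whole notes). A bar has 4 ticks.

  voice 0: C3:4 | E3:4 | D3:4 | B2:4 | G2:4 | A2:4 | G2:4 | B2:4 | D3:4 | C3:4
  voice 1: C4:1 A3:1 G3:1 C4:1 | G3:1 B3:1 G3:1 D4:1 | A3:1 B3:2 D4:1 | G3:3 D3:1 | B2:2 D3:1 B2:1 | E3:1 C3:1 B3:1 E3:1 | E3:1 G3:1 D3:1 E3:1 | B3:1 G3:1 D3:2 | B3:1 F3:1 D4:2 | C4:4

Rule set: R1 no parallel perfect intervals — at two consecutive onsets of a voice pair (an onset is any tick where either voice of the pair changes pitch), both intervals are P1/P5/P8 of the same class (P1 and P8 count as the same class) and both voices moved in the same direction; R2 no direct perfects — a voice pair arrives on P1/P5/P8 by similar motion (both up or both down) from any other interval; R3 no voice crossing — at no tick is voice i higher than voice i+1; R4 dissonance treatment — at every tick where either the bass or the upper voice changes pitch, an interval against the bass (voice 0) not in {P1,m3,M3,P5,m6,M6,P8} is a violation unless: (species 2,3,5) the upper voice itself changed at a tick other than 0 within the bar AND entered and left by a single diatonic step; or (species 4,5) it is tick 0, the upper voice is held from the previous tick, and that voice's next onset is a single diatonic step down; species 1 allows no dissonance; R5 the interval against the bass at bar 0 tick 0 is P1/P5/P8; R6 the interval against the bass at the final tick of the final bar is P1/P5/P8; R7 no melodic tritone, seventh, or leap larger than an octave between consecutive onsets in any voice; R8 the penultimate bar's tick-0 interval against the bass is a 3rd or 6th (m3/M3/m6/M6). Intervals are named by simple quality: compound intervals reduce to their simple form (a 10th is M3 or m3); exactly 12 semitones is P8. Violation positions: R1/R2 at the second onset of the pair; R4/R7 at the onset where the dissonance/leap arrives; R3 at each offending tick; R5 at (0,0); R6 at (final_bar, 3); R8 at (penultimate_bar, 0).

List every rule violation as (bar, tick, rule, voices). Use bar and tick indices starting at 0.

(1, 3, R4, (0, 1))
(2, 0, R2, (0, 1))
(5, 0, R2, (0, 1))
(5, 2, R4, (0, 1))
(5, 2, R7, (1,))
(7, 0, R2, (0, 1))
(8, 1, R7, (1,))
(9, 0, R1, (0, 1))

bar 0: v0=C3 v1=C4 downbeat P8
bar 1: v0=E3 v1=G3 downbeat m3
bar 2: v0=D3 v1=A3 downbeat P5
bar 3: v0=B2 v1=G3 downbeat m6
bar 4: v0=G2 v1=B2 downbeat M3
bar 5: v0=A2 v1=E3 downbeat P5
bar 6: v0=G2 v1=E3 downbeat M6
bar 7: v0=B2 v1=B3 downbeat P8
bar 8: v0=D3 v1=B3 downbeat M6
bar 9: v0=C3 v1=C4 downbeat P8
  -> R4 @ bar 1 tick 3 v(0, 1): E3/D4 m7 untreated
  -> R2 @ bar 2 tick 0 v(0, 1): E3/D4 m7 -> D3/A3 P5 similar
  -> R2 @ bar 5 tick 0 v(0, 1): G2/B2 M3 -> A2/E3 P5 similar
  -> R4 @ bar 5 tick 2 v(0, 1): A2/B3 M2 untreated
  -> R7 @ bar 5 tick 2 v(1,): C3->B3 leap 11st
  -> R2 @ bar 7 tick 0 v(0, 1): G2/E3 M6 -> B2/B3 P8 similar
  -> R7 @ bar 8 tick 1 v(1,): B3->F3 leap 6st
  -> R1 @ bar 9 tick 0 v(0, 1): D3/D4 P8 -> C3/C4 P8 similar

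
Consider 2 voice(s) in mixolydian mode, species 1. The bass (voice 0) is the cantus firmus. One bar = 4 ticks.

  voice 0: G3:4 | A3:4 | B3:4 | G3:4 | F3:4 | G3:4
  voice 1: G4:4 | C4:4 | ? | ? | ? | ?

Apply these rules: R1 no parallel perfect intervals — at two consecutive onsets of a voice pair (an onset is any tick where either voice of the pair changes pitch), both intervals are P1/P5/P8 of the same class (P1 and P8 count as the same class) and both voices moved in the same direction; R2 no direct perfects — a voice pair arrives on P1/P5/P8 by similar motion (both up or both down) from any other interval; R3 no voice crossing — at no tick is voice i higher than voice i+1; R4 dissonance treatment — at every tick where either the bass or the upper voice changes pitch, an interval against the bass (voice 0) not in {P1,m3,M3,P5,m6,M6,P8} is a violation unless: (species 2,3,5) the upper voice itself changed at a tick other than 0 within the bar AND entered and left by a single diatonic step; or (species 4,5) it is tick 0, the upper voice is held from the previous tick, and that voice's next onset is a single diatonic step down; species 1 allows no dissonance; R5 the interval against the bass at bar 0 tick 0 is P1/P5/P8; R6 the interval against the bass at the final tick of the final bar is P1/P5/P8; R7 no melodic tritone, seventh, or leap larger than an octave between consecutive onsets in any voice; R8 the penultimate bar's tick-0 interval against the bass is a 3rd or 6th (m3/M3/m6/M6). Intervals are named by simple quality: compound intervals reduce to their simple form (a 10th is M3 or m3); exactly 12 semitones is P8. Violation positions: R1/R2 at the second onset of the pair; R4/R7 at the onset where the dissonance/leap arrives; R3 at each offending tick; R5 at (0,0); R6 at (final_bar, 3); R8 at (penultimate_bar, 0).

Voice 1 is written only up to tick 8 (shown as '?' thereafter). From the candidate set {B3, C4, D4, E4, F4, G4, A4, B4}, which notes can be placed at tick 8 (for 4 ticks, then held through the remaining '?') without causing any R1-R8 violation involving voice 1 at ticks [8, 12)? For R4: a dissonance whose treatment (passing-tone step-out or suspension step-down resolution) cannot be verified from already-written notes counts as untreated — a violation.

{B3, D4, G4}

B3: legal
C4: violates R4
D4: legal
E4: violates R4
F4: violates R4
G4: legal
A4: violates R4
B4: violates R2,R7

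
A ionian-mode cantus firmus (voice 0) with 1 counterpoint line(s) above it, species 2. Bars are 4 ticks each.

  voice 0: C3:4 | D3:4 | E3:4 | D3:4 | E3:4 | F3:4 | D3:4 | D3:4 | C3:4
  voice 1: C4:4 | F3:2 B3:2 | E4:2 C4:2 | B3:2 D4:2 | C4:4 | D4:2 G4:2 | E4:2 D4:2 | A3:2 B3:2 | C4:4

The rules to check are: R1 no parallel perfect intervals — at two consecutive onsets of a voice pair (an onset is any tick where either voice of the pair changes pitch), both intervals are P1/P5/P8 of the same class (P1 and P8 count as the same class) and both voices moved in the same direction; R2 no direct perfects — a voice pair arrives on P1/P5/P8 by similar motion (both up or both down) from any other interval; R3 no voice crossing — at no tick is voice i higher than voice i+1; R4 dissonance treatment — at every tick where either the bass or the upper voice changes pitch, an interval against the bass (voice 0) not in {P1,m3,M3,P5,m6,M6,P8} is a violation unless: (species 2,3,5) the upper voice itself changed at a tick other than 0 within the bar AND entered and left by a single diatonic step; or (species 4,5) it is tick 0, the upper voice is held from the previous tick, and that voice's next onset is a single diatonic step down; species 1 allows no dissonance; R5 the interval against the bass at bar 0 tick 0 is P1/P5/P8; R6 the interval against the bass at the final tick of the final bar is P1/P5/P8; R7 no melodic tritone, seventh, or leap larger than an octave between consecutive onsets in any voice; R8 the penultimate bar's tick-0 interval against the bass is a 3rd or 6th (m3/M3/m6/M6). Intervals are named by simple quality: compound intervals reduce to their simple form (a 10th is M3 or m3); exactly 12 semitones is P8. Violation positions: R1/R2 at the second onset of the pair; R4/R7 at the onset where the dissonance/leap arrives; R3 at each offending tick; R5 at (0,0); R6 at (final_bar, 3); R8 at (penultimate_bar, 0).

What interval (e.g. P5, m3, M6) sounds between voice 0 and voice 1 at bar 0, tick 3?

voice 0=C3 voice 1=C4 -> P8

P8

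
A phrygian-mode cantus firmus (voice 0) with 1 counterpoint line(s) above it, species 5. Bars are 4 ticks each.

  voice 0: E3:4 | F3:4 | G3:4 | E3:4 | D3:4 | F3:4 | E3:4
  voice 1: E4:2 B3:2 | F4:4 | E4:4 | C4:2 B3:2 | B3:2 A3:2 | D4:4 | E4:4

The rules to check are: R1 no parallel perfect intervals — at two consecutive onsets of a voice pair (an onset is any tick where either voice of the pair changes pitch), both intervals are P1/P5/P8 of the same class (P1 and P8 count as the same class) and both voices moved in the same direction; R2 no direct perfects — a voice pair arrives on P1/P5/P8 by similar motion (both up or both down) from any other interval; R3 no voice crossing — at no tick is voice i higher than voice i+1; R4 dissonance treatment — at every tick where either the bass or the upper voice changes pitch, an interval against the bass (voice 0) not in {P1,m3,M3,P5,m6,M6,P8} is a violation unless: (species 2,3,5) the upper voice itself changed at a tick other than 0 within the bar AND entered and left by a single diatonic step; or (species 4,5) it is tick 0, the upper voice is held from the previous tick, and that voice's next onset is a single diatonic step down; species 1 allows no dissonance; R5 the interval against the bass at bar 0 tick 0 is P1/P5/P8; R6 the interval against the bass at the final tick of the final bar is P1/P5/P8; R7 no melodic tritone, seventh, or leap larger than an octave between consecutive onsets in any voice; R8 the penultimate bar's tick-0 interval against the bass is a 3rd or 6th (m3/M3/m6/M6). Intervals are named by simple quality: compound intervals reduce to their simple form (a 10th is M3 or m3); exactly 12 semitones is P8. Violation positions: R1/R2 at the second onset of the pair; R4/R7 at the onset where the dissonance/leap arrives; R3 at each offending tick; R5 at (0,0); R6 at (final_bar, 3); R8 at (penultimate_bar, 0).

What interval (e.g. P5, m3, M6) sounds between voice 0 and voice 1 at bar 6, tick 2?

P8

voice 0=E3 voice 1=E4 -> P8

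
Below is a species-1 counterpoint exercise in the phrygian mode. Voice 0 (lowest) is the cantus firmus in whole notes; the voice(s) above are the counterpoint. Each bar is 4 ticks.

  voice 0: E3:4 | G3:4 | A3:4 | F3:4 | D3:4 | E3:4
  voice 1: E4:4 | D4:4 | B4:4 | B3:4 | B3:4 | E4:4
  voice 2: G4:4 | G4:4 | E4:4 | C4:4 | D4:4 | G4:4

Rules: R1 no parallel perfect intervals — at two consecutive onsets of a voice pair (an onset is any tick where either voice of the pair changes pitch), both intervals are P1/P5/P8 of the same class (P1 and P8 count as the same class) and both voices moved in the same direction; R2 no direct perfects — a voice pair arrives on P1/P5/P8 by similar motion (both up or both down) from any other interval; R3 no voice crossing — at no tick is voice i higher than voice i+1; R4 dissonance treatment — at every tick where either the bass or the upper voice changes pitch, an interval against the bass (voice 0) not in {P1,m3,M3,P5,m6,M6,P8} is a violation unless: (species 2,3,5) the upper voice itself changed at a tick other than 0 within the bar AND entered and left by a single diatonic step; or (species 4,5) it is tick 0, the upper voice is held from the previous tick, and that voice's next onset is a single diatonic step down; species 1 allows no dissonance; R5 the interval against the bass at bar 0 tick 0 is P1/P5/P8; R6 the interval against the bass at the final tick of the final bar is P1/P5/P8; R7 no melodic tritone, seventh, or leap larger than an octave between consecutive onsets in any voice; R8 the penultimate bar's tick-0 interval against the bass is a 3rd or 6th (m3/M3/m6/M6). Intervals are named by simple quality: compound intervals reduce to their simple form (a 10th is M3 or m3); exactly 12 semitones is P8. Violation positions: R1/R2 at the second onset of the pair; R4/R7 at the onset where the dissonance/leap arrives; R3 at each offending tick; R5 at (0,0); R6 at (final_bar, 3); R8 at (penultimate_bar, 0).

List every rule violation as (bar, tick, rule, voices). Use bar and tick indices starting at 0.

(0, 0, R5, (0, 2))
(2, 0, R3, (1, 2))
(2, 0, R4, (0, 1))
(2, 1, R3, (1, 2))
(2, 2, R3, (1, 2))
(2, 3, R3, (1, 2))
(3, 0, R1, (0, 2))
(3, 0, R4, (0, 1))
(4, 0, R8, (0, 2))
(5, 0, R2, (0, 1))
(5, 3, R6, (0, 2))

bar 0: v0=E3 v1=E4 v2=G4 downbeat m3
bar 1: v0=G3 v1=D4 v2=G4 downbeat P8
bar 2: v0=A3 v1=B4 v2=E4 downbeat P5
bar 3: v0=F3 v1=B3 v2=C4 downbeat P5
bar 4: v0=D3 v1=B3 v2=D4 downbeat P8
bar 5: v0=E3 v1=E4 v2=G4 downbeat m3
  -> R5 @ bar 0 tick 0 v(0, 2): opens on m3
  -> R3 @ bar 2 tick 0 v(1, 2): B4 above E4
  -> R4 @ bar 2 tick 0 v(0, 1): A3/B4 M2 untreated
  -> R3 @ bar 2 tick 1 v(1, 2): B4 above E4
  -> R3 @ bar 2 tick 2 v(1, 2): B4 above E4
  -> R3 @ bar 2 tick 3 v(1, 2): B4 above E4
  -> R1 @ bar 3 tick 0 v(0, 2): A3/E4 P5 -> F3/C4 P5 similar
  -> R4 @ bar 3 tick 0 v(0, 1): F3/B3 TT untreated
  -> R8 @ bar 4 tick 0 v(0, 2): penult P8 not 3rd/6th
  -> R2 @ bar 5 tick 0 v(0, 1): D3/B3 M6 -> E3/E4 P8 similar
  -> R6 @ bar 5 tick 3 v(0, 2): closes on m3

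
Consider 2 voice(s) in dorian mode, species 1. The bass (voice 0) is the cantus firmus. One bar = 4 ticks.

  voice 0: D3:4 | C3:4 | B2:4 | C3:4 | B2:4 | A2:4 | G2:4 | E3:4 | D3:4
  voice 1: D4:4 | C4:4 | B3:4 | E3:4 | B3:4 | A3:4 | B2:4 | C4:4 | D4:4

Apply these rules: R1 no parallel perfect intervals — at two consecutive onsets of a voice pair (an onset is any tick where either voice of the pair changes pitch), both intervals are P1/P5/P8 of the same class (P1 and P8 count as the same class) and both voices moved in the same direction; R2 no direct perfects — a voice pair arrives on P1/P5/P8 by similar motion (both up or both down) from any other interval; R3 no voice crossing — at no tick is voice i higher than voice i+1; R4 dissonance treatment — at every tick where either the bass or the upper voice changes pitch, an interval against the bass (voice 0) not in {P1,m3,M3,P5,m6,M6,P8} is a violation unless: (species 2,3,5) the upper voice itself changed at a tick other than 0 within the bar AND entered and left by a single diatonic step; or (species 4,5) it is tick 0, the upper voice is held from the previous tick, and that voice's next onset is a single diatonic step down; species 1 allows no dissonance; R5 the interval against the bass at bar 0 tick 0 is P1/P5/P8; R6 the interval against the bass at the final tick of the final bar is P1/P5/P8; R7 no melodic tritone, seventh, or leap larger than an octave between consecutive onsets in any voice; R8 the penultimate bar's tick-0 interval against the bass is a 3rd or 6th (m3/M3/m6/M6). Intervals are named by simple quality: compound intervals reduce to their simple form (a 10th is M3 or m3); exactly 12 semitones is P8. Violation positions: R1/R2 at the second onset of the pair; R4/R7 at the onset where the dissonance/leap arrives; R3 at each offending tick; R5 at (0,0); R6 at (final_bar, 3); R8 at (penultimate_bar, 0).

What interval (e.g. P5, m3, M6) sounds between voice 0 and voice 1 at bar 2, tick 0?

voice 0=B2 voice 1=B3 -> P8

P8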